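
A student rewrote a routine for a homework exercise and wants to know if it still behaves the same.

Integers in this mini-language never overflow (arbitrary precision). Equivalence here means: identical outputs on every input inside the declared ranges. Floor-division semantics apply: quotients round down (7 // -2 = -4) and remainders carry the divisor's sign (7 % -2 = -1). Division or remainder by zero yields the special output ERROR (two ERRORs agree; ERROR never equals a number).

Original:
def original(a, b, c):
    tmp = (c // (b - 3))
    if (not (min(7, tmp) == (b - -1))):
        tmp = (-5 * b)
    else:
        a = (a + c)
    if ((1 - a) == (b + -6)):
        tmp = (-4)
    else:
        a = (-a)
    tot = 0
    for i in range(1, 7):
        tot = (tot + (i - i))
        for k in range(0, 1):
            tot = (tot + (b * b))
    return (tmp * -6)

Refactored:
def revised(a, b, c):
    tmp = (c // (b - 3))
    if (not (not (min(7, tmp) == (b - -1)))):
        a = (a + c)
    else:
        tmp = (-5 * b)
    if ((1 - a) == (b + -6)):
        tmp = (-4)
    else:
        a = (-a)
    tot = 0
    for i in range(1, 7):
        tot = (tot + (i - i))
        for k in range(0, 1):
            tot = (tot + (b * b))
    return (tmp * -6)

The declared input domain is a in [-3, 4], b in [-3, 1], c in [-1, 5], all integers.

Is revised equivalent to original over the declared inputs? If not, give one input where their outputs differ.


Changes here: boolean connective usage differs; the full 280-point sweep finds no disagreement.
verdict: equivalent


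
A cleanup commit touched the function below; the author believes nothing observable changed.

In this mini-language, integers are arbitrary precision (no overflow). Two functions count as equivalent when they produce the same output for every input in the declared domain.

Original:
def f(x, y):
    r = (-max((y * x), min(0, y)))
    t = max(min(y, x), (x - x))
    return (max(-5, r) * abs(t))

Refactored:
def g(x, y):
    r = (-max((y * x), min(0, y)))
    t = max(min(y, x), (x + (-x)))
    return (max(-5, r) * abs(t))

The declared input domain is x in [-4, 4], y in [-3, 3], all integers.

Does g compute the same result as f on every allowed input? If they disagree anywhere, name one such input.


The two versions differ — the changes include arithmetic usage differs.
Tracing x=-3, y=-1: f: r=-3, then t=0, then returns 0 | g: r=-3, then t=0, then returns 0 — matching result 0.
An exhaustive pass over the 63 declared inputs shows identical outputs.
verdict: equivalent


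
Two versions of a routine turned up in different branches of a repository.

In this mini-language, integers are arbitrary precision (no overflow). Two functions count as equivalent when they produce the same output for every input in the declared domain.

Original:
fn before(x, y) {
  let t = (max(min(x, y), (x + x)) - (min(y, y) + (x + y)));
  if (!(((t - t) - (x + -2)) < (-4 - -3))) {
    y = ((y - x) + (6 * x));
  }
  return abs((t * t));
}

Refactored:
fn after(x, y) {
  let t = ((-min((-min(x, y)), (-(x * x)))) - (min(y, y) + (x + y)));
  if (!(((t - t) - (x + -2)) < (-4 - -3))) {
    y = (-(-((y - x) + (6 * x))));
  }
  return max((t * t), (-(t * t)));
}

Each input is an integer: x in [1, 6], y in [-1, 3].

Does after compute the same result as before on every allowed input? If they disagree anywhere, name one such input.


Consider the input x=1, y=-1.
before: t = 3; (!(((t - t) - (x + -2)) < (-4 - -3))) -> true; y = 4; return 9
after: t = 2; (!(((t - t) - (x + -2)) < (-4 - -3))) -> true; y = 4; return 4
9 and 4 differ, so these are not the same function on this domain.
verdict: not equivalent; witness: x=1, y=-1


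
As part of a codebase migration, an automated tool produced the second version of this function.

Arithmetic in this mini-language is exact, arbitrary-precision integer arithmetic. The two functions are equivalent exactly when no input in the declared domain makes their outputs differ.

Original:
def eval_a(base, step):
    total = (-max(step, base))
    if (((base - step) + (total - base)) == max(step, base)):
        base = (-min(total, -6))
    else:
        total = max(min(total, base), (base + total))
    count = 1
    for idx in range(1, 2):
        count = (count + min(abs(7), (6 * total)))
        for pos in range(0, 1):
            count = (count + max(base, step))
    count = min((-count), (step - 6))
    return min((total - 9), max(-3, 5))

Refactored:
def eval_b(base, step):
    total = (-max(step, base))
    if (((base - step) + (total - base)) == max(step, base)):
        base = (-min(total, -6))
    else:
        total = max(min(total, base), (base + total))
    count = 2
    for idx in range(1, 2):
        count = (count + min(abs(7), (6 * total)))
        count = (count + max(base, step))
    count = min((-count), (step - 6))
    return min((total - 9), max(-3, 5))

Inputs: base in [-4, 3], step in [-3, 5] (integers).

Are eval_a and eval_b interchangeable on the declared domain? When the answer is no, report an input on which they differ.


Equivalent. The edit looks behavioral (`1` became `2`), but over these ranges it never changes the outcome.
Every one of the 72 inputs gives matching results.
Spot check at base=-3, step=-3 — eval_a: total = 3; (((base - step) + (total - base)) == max(step, base)) -> false; total = 0; count = 1; [idx=1]; count = 1; [pos=0]; count = -2; count = -9; return -9. eval_b: total = 3; (((base - step) + (total - base)) == max(step, base)) -> false; total = 0; count = 2; [idx=1]; count = 2; count = -1; count = -9; return -9. Both give -9.
verdict: equivalent


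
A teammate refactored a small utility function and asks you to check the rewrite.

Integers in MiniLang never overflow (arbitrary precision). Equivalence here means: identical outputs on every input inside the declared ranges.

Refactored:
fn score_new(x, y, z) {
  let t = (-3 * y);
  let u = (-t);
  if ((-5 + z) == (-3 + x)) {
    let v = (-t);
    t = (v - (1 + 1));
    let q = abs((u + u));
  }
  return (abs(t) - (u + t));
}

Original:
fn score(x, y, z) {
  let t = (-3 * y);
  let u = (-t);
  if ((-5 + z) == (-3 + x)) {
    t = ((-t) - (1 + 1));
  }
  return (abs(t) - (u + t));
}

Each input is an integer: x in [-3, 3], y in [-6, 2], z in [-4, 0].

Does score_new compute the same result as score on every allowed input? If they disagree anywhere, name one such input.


The diff adds an assignment to `q` whose value nothing reads, which nothing downstream consumes.
Tracing x=-1, y=1, z=0: score: t = -3; u = 3; ((-5 + z) == (-3 + x)) -> false; return 3 | score_new: t = -3; u = 3; ((-5 + z) == (-3 + x)) -> false; return 3 — matching result 3.
Sweeping the whole domain (315 inputs) finds no disagreement.
verdict: equivalent


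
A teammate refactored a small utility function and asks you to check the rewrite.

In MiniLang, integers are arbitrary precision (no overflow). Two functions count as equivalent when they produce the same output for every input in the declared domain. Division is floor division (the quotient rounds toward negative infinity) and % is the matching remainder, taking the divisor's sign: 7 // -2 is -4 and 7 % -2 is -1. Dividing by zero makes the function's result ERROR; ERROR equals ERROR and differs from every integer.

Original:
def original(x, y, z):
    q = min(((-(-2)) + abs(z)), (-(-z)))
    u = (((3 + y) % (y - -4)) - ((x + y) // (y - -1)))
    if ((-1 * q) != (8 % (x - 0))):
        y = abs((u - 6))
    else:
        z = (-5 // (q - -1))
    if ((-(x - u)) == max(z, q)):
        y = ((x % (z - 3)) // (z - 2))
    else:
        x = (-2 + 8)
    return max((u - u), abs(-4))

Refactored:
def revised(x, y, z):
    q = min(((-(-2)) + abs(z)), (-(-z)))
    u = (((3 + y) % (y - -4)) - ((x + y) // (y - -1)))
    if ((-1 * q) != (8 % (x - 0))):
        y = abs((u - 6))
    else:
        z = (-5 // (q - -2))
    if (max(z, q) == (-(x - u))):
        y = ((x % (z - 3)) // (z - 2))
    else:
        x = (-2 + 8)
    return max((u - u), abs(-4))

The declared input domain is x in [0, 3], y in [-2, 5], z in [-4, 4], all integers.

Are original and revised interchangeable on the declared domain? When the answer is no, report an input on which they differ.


Not equivalent: x=3, y=-2, z=-2 separates them (4 vs ERROR).
original: q := -2 | u := 2 | ((-1 * q) != (8 % (x - 0))): false | z := 5 | ((-(x - u)) == max(z, q)): false | x := 6 | result 4
revised: q := -2 | u := 2 | ((-1 * q) != (8 % (x - 0))): false | divide-by-zero, output ERROR
verdict: not equivalent; witness: x=3, y=-2, z=-2


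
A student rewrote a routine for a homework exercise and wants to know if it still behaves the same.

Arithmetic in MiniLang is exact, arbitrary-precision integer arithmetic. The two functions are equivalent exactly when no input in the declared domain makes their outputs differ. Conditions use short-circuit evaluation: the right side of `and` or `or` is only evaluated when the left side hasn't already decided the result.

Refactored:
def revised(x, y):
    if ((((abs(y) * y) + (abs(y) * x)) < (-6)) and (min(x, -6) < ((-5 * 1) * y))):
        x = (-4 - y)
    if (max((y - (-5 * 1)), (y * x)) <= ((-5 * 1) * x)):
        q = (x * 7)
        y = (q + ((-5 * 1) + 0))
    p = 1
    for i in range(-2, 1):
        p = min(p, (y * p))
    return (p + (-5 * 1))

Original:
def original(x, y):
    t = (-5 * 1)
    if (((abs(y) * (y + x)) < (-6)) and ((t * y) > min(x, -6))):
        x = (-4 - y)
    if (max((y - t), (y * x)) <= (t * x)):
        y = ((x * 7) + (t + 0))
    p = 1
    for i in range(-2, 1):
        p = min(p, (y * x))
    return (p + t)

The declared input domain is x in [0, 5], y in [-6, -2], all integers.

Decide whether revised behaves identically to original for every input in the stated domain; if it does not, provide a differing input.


Not equivalent: x=0, y=-6 separates them (-17 vs -11).
original: t becomes -5; next (((abs(y) * (y + x)) < (-6)) and ((t * y) > min(x, -6))) evaluates to true; next x becomes 2; next (max((y - t), (y * x)) <= (t * x)) evaluates to false; next p becomes 1; next at i=-2:; next p becomes -12; next at i=-1:; next p becomes -12; next at i=0:; next p becomes -12; next final value -17
revised: ((((abs(y) * y) + (abs(y) * x)) < (-6)) and (min(x, -6) < ((-5 * 1) * y))) evaluates to true; next x becomes 2; next (max((y - (-5 * 1)), (y * x)) <= ((-5 * 1) * x)) evaluates to false; next p becomes 1; next at i=-2:; next p becomes -6; next at i=-1:; next p becomes -6; next at i=0:; next p becomes -6; next final value -11
verdict: not equivalent; witness: x=0, y=-6


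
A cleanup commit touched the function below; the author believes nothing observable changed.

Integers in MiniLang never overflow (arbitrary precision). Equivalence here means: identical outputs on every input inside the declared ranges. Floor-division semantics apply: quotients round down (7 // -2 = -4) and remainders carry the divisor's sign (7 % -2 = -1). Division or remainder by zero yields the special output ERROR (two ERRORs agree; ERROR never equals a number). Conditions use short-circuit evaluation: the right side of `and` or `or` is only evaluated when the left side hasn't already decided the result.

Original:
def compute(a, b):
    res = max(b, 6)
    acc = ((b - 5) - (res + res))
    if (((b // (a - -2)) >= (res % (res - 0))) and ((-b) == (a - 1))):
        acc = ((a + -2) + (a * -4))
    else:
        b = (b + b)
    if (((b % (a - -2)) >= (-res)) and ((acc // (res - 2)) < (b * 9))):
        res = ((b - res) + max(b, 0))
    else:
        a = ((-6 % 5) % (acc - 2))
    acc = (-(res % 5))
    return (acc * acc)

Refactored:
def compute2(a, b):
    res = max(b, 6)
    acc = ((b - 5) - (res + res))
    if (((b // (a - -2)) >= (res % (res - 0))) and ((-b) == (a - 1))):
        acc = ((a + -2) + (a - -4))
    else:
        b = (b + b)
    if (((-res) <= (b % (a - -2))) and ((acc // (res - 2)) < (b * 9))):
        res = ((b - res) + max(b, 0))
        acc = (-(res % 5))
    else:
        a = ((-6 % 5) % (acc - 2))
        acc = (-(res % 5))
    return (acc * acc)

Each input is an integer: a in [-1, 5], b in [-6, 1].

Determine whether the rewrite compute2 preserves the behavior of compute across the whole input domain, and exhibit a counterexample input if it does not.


Run the pair on a=1, b=0.
compute: res = 6; acc = -17; (((b // (a - -2)) >= (res % (res - 0))) and ((-b) == (a - 1))) -> true; acc = -5; (((b % (a - -2)) >= (-res)) and ((acc // (res - 2)) < (b * 9))) -> true; res = -6; acc = -4; return 16
compute2: res = 6; acc = -17; (((b // (a - -2)) >= (res % (res - 0))) and ((-b) == (a - 1))) -> true; acc = 4; (((-res) <= (b % (a - -2))) and ((acc // (res - 2)) < (b * 9))) -> false; a = 0; acc = -1; return 1
16 vs 1 — the two versions disagree here.
verdict: not equivalent; witness: a=1, b=0


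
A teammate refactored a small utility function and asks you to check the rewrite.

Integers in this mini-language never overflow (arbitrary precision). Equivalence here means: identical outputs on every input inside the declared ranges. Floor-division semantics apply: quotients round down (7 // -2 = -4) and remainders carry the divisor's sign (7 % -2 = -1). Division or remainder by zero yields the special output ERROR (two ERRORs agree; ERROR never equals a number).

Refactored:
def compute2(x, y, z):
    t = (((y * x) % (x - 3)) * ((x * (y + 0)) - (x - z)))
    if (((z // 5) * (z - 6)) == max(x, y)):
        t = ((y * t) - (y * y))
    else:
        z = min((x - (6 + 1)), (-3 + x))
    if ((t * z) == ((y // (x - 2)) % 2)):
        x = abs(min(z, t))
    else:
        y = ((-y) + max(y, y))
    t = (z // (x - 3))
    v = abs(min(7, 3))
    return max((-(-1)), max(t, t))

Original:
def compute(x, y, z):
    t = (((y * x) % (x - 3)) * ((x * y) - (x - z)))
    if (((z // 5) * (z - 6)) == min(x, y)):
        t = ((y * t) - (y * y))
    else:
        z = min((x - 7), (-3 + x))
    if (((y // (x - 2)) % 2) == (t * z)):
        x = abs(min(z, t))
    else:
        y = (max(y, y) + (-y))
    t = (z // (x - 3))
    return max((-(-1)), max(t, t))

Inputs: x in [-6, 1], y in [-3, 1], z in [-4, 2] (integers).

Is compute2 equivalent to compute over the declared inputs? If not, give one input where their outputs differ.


Take x=0, y=-3, z=0.
compute: t=0, then (((z // 5) * (z - 6)) == min(x, y)) is false, then z=-7, then (((y // (x - 2)) % 2) == (t * z)) is false, then y=0, then t=2, then returns 2
compute2: t=0, then (((z // 5) * (z - 6)) == max(x, y)) is true, then t=-9, then ((t * z) == ((y // (x - 2)) % 2)) is false, then y=0, then t=0, then v=3, then returns 1
2 vs 1 — the two versions disagree here.
verdict: not equivalent; witness: x=0, y=-3, z=0


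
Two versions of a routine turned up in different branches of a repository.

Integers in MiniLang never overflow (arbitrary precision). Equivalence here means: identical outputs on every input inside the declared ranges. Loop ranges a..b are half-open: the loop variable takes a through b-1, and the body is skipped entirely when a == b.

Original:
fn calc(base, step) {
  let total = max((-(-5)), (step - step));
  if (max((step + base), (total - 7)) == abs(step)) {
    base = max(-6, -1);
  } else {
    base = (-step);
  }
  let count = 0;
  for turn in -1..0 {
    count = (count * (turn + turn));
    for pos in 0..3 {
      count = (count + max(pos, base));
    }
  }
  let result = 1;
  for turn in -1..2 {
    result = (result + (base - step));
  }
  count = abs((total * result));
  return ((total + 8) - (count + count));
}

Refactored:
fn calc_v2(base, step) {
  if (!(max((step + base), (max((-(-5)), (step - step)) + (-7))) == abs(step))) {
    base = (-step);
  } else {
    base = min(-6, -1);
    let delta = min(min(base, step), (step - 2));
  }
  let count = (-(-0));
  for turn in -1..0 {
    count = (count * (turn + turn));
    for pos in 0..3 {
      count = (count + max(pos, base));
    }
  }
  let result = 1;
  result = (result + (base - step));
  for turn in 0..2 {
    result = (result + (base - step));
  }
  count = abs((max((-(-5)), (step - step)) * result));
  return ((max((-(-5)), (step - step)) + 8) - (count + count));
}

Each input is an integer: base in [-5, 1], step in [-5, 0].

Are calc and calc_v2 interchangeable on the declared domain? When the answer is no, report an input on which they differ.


There is a counterexample at base=0, step=0: -7 on one side, -157 on the other.
calc: total = 5; (max((step + base), (total - 7)) == abs(step)) -> true; base = -1; count = 0; [turn=-1]; count = 0; [pos=0]; count = 0; [pos=1]; count = 1; [pos=2]; count = 3; result = 1; [turn=-1]; result = 0; [turn=0]; result = -1; [turn=1]; result = -2; count = 10; return -7
calc_v2: (!(max((step + base), (max((-(-5)), (step - step)) + (-7))) == abs(step))) -> false; base = -6; delta = -6; count = 0; [turn=-1]; count = 0; [pos=0]; count = 0; [pos=1]; count = 1; [pos=2]; count = 3; result = 1; result = -5; [turn=0]; result = -11; [turn=1]; result = -17; count = 85; return -157
verdict: not equivalent; witness: base=0, step=0


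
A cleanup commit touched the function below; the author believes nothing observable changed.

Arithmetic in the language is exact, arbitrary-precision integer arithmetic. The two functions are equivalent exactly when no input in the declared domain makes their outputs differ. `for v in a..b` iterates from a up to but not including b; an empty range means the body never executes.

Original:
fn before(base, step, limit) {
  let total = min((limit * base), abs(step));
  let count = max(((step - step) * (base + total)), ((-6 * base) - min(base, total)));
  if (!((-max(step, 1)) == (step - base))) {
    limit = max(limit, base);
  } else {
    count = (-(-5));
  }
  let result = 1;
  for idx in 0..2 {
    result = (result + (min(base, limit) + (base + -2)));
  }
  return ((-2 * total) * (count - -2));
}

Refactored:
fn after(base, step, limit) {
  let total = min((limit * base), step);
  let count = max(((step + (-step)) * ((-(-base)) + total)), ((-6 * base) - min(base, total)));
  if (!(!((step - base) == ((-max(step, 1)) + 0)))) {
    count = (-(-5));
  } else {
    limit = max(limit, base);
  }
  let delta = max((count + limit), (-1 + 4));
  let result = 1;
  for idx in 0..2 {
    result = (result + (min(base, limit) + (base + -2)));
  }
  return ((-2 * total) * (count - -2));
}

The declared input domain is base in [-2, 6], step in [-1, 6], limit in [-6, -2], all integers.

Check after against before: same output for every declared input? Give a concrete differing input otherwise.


The rewrite breaks on base=-2, step=-1, limit=-6, where the results are -32 and 32.
before: total = 1; count = 14; (!((-max(step, 1)) == (step - base))) -> true; limit = -2; result = 1; [idx=0]; result = -5; [idx=1]; result = -11; return -32
after: total = -1; count = 14; (!(!((step - base) == ((-max(step, 1)) + 0)))) -> false; limit = -2; delta = 12; result = 1; [idx=0]; result = -5; [idx=1]; result = -11; return 32
verdict: not equivalent; witness: base=-2, step=-1, limit=-6


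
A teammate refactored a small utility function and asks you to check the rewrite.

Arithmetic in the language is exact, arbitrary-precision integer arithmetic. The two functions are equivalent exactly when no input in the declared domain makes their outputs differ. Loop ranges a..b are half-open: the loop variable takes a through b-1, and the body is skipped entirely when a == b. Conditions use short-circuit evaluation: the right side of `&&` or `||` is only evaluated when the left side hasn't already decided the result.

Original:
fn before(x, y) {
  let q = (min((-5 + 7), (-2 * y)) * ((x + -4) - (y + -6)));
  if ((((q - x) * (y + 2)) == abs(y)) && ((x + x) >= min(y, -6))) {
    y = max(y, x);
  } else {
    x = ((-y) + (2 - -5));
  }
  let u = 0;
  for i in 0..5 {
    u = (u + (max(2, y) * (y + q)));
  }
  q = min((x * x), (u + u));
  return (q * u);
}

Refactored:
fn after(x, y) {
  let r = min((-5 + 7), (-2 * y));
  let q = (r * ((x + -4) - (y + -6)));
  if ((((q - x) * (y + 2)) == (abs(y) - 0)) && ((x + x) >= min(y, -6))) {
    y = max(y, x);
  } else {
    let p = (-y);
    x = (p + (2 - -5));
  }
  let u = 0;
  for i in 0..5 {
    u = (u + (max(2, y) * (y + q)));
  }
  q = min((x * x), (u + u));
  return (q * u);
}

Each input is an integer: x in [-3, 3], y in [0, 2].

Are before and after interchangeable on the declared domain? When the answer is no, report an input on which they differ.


Comparing the listings, the differences include: constant usage differs, statement counts differ, arithmetic usage differs, local variable names differ.
Tracing x=0, y=0: before: q = 0; ((((q - x) * (y + 2)) == abs(y)) && ((x + x) >= min(y, -6))) -> true; y = 0; u = 0; [i=0]; u = 0; [i=1]; u = 0; [i=2]; u = 0; [i=3]; u = 0; [i=4]; u = 0; q = 0; return 0 | after: r = 0; q = 0; ((((q - x) * (y + 2)) == (abs(y) - 0)) && ((x + x) >= min(y, -6))) -> true; y = 0; u = 0; [i=0]; u = 0; [i=1]; u = 0; [i=2]; u = 0; [i=3]; u = 0; [i=4]; u = 0; q = 0; return 0 — matching result 0.
Across all 21 domain points the two functions coincide.
verdict: equivalent


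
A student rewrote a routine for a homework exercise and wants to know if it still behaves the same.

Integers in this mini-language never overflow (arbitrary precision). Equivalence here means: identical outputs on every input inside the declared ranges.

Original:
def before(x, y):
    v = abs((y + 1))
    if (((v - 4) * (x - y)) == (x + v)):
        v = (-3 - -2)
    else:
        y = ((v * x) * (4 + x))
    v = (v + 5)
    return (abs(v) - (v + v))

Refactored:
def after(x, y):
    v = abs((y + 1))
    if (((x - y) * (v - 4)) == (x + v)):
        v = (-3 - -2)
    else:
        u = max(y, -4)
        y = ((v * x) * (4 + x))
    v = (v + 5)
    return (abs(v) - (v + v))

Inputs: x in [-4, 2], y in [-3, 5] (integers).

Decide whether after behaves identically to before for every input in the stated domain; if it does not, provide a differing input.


Changes here: constant usage differs; statement counts differ; min/max/abs usage differs; local variable names differ; the full 63-point sweep finds no disagreement.
verdict: equivalent


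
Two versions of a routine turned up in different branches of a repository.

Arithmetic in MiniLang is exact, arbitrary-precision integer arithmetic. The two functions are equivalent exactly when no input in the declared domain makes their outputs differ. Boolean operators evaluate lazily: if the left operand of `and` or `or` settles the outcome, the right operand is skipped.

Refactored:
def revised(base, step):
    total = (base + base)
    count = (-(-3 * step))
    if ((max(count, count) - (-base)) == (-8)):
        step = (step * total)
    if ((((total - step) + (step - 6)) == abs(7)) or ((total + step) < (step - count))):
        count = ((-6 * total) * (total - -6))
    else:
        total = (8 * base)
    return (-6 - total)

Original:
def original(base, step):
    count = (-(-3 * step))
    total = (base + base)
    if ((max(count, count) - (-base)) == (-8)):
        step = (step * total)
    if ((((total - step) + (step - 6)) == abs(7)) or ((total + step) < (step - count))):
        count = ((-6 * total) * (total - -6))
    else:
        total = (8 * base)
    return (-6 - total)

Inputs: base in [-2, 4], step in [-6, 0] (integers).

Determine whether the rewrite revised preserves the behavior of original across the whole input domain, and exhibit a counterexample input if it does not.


Reading the diff, among the changes: same computation, different form.
One worked example (base=-1, step=-1) — original: count=-3, then total=-2, then ((max(count, count) - (-base)) == (-8)) is false, then ((((total - step) + (step - 6)) == abs(7)) or ((total + step) < (step - count))) is true, then count=48, then returns -4; revised: total=-2, then count=-3, then ((max(count, count) - (-base)) == (-8)) is false, then ((((total - step) + (step - 6)) == abs(7)) or ((total + step) < (step - count))) is true, then count=48, then returns -4; agreement on -4.
Checked all 49 inputs in the declared domain: the outputs agree on every one.
verdict: equivalent


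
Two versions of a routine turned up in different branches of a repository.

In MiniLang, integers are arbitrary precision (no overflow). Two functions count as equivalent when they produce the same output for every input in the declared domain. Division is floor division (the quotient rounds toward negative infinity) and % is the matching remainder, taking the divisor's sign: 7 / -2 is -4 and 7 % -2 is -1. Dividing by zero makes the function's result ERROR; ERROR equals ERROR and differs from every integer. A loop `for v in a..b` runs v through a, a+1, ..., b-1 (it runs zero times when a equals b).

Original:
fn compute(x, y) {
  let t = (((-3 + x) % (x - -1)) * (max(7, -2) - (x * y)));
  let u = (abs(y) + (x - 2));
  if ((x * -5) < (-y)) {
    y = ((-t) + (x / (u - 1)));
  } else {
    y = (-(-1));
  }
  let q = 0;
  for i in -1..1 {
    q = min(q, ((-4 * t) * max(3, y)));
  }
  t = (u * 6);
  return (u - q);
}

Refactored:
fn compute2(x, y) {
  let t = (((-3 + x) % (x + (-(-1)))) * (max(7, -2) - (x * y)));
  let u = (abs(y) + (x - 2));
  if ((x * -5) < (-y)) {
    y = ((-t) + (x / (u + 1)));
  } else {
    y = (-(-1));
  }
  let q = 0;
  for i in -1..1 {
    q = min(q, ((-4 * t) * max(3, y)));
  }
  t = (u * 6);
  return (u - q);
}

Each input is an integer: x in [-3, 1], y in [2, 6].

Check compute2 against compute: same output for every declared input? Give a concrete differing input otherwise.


x=1, y=2 yields ERROR from compute but 1 from compute2.
verdict: not equivalent; witness: x=1, y=2


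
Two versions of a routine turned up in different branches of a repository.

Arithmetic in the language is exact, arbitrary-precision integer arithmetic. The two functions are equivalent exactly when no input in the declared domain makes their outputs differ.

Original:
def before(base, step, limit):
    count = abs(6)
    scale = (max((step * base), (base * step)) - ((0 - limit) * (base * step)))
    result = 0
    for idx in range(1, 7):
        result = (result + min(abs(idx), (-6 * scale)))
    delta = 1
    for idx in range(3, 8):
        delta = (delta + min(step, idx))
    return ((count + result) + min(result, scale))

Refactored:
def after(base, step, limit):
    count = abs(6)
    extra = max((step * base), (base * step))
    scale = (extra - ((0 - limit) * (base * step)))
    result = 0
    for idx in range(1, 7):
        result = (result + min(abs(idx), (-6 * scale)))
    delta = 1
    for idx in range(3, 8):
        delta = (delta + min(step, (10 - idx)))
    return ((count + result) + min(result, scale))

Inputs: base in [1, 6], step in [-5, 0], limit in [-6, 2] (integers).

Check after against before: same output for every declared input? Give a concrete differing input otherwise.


Behavior is preserved: although arithmetic usage differs; also constant usage differs; also statement counts differ; also local variable names differ, the outputs never diverge.
One worked example (base=6, step=-4, limit=-1) — before: count becomes 6; next scale becomes 0; next result becomes 0; next at idx=1:; next result becomes 0; next at idx=2:; next result becomes 0; next at idx=3:; next result becomes 0; next at idx=4:; next result becomes 0; next at idx=5:; next result becomes 0; next at idx=6:; next result becomes 0; next delta becomes 1; next at idx=3:; next delta becomes -3; next at idx=4:; next delta becomes -7; next at idx=5:; next delta becomes -11; next at idx=6:; next delta becomes -15; next at idx=7:; next delta becomes -19; next final value 6; after: count becomes 6; next extra becomes -24; next scale becomes 0; next result becomes 0; next at idx=1:; next result becomes 0; next at idx=2:; next result becomes 0; next at idx=3:; next result becomes 0; next at idx=4:; next result becomes 0; next at idx=5:; next result becomes 0; next at idx=6:; next result becomes 0; next delta becomes 1; next at idx=3:; next delta becomes -3; next at idx=4:; next delta becomes -7; next at idx=5:; next delta becomes -11; next at idx=6:; next delta becomes -15; next at idx=7:; next delta becomes -19; next final value 6; agreement on 6.
Sweeping the whole domain (324 inputs) finds no disagreement.
verdict: equivalent


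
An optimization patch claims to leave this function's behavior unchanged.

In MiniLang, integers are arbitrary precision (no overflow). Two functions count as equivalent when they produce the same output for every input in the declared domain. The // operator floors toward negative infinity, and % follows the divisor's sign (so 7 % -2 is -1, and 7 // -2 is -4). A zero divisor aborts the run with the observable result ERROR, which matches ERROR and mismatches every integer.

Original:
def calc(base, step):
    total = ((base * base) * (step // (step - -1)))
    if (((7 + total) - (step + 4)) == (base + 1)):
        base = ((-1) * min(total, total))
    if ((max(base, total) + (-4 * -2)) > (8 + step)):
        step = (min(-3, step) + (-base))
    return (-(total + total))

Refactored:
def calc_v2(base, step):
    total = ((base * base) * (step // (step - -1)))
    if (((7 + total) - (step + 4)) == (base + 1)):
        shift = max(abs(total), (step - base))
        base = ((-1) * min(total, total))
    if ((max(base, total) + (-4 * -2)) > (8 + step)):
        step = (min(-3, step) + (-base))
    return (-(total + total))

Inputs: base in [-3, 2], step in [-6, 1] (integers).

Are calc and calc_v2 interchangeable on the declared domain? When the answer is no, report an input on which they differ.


This is a faithful refactor — arithmetic usage differs, plus local variable names differ, plus statement counts differ, plus min/max/abs usage differs, but the computed results match everywhere.
Spot check at base=2, step=-2 — calc: total=8, then (((7 + total) - (step + 4)) == (base + 1)) is false, then ((max(base, total) + (-4 * -2)) > (8 + step)) is true, then step=-5, then returns -16. calc_v2: total=8, then (((7 + total) - (step + 4)) == (base + 1)) is false, then ((max(base, total) + (-4 * -2)) > (8 + step)) is true, then step=-5, then returns -16. Both give -16.
Across all 48 domain points the two functions coincide.
verdict: equivalent


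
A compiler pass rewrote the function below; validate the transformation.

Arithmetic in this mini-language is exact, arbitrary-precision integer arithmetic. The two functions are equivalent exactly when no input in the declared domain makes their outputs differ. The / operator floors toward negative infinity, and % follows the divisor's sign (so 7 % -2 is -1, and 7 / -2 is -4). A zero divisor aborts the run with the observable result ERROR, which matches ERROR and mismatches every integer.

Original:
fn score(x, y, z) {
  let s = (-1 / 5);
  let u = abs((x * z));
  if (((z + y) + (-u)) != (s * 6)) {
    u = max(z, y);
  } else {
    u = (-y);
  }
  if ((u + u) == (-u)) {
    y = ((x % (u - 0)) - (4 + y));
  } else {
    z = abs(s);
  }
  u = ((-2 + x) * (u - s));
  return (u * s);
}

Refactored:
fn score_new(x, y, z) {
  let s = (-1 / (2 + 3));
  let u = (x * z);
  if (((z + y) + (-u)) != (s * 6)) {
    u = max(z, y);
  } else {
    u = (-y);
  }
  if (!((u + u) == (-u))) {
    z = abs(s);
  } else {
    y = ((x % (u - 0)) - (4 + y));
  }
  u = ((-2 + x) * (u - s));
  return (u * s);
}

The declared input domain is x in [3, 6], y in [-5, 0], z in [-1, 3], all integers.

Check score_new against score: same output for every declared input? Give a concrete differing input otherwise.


Try x=3, y=-2, z=-1.
score: s=-1, then u=3, then (((z + y) + (-u)) != (s * 6)) is false, then u=2, then ((u + u) == (-u)) is false, then z=1, then u=3, then returns -3
score_new: s=-1, then u=-3, then (((z + y) + (-u)) != (s * 6)) is true, then u=-1, then (!((u + u) == (-u))) is true, then z=1, then u=0, then returns 0
-3 != 0, so the rewrite changes behavior.
verdict: not equivalent; witness: x=3, y=-2, z=-1


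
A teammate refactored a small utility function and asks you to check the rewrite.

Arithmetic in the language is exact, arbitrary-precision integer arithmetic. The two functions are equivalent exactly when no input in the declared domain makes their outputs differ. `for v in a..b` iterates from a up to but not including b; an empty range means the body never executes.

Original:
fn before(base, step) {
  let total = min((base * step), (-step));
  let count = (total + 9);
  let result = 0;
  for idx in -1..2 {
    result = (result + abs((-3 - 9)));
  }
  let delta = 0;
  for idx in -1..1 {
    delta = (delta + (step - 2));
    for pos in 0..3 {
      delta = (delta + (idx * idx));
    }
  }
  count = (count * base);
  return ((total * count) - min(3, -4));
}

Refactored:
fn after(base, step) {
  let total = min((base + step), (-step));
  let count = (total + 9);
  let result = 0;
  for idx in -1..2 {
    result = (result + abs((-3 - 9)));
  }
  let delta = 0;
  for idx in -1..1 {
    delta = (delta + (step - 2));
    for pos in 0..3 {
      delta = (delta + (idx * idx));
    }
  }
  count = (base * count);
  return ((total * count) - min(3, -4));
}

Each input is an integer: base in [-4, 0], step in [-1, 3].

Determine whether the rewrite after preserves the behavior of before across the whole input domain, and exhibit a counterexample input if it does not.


Run the pair on base=-4, step=-1.
before: total becomes 1; next count becomes 10; next result becomes 0; next at idx=-1:; next result becomes 12; next at idx=0:; next result becomes 24; next at idx=1:; next result becomes 36; next delta becomes 0; next at idx=-1:; next delta becomes -3; next at pos=0:; next delta becomes -2; next at pos=1:; next delta becomes -1; next at pos=2:; next delta becomes 0; next at idx=0:; next delta becomes -3; next at pos=0:; next delta becomes -3; next at pos=1:; next delta becomes -3; next at pos=2:; next delta becomes -3; next count becomes -40; next final value -36
after: total becomes -5; next count becomes 4; next result becomes 0; next at idx=-1:; next result becomes 12; next at idx=0:; next result becomes 24; next at idx=1:; next result becomes 36; next delta becomes 0; next at idx=-1:; next delta becomes -3; next at pos=0:; next delta becomes -2; next at pos=1:; next delta becomes -1; next at pos=2:; next delta becomes 0; next at idx=0:; next delta becomes -3; next at pos=0:; next delta becomes -3; next at pos=1:; next delta becomes -3; next at pos=2:; next delta becomes -3; next count becomes -16; next final value 84
-36 against 84: the behavior changed.
verdict: not equivalent; witness: base=-4, step=-1


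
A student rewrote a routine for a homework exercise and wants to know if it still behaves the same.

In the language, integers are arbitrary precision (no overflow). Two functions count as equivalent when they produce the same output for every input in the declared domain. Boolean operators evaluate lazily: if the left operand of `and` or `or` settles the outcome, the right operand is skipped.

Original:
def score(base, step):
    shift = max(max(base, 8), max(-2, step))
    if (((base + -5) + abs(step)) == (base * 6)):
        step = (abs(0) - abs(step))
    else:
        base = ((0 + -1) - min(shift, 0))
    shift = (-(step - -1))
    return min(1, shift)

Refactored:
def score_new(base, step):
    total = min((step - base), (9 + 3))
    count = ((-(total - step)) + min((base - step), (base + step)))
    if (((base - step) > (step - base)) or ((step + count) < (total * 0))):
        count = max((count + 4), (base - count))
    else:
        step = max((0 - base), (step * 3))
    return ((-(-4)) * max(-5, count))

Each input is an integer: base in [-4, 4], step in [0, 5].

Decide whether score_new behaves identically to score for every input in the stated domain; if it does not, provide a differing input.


base=-4, step=0 yields -1 from score but 16 from score_new.
verdict: not equivalent; witness: base=-4, step=0


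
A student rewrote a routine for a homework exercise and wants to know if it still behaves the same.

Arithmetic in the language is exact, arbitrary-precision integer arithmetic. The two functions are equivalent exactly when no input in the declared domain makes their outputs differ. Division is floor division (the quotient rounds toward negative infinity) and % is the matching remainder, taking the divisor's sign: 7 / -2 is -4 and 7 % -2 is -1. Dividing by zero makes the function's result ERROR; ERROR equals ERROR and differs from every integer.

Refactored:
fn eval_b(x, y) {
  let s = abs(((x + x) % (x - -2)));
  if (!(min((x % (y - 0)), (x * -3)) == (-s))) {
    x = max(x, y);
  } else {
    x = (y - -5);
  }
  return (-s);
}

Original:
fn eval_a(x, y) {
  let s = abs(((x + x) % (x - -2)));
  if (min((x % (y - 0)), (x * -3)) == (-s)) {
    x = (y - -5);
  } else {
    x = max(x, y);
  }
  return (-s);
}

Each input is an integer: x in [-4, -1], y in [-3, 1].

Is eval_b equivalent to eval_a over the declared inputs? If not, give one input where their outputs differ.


Reading the diff, among the changes: boolean connective usage differs.
As a probe, take x=-4, y=-1: eval_a runs s := 0 | (min((x % (y - 0)), (x * -3)) == (-s)): true | x := 4 | result 0; eval_b runs s := 0 | (!(min((x % (y - 0)), (x * -3)) == (-s))): false | x := 4 | result 0; both end at 0.
Checked all 20 inputs in the declared domain: the outputs agree on every one.
verdict: equivalent


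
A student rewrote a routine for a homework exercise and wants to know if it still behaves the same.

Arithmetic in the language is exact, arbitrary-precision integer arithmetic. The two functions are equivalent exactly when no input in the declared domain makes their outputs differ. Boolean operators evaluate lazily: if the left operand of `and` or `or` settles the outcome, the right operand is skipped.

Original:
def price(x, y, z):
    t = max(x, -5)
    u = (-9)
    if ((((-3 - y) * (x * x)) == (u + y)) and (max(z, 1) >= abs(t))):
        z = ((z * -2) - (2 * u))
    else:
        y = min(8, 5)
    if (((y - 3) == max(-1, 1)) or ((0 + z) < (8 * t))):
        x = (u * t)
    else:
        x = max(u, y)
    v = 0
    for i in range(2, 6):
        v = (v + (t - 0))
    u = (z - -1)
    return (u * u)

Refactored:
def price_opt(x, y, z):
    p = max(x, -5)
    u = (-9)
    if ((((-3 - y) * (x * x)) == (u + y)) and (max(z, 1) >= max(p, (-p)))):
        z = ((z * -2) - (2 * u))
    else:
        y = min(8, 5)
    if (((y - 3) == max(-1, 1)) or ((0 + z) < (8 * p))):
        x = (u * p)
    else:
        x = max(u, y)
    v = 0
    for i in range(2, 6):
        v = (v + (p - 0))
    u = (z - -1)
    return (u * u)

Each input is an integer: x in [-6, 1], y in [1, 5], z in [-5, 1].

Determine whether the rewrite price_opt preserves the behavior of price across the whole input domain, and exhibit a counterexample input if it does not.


Behavior is preserved: although local variable names differ, min/max/abs usage differs, the outputs never diverge.
Spot check at x=-2, y=3, z=1 — price: t := -2 | u := -9 | ((((-3 - y) * (x * x)) == (u + y)) and (max(z, 1) >= abs(t))): false | y := 5 | (((y - 3) == max(-1, 1)) or ((0 + z) < (8 * t))): false | x := 5 | v := 0 | iter i=2: | v := -2 | iter i=3: | v := -4 | iter i=4: | v := -6 | iter i=5: | v := -8 | u := 2 | result 4. price_opt: p := -2 | u := -9 | ((((-3 - y) * (x * x)) == (u + y)) and (max(z, 1) >= max(p, (-p)))): false | y := 5 | (((y - 3) == max(-1, 1)) or ((0 + z) < (8 * p))): false | x := 5 | v := 0 | iter i=2: | v := -2 | iter i=3: | v := -4 | iter i=4: | v := -6 | iter i=5: | v := -8 | u := 2 | result 4. Both give 4.
Sweeping the whole domain (280 inputs) finds no disagreement.
verdict: equivalent


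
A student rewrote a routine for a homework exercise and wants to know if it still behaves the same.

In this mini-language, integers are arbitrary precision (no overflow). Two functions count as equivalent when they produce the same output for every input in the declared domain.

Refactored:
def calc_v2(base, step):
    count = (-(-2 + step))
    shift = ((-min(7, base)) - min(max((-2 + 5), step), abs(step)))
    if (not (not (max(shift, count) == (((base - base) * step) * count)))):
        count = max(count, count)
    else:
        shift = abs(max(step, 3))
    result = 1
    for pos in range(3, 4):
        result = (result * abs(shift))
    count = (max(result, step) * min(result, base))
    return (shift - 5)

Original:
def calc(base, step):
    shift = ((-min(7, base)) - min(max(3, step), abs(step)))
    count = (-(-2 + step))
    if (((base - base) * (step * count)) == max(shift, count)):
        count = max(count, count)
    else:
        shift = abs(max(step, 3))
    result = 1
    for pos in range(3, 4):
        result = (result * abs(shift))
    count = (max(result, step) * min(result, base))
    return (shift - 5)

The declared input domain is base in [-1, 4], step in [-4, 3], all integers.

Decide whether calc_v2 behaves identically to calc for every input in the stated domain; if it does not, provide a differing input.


This is a faithful refactor — boolean connective usage differs; constant usage differs; arithmetic usage differs, but the computed results match everywhere.
Spot check at base=1, step=-3 — calc: shift := -4 | count := 5 | (((base - base) * (step * count)) == max(shift, count)): false | shift := 3 | result := 1 | iter pos=3: | result := 3 | count := 3 | result -2. calc_v2: count := 5 | shift := -4 | (not (not (max(shift, count) == (((base - base) * step) * count)))): false | shift := 3 | result := 1 | iter pos=3: | result := 3 | count := 3 | result -2. Both give -2.
Every one of the 48 inputs gives matching results.
verdict: equivalent
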